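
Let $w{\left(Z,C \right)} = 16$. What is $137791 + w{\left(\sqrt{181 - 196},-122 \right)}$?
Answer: $137807$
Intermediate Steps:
$137791 + w{\left(\sqrt{181 - 196},-122 \right)} = 137791 + 16 = 137807$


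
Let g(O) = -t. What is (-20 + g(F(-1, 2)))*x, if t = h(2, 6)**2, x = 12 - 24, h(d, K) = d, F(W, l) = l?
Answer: 288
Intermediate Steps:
x = -12
t = 4 (t = 2**2 = 4)
g(O) = -4 (g(O) = -1*4 = -4)
(-20 + g(F(-1, 2)))*x = (-20 - 4)*(-12) = -24*(-12) = 288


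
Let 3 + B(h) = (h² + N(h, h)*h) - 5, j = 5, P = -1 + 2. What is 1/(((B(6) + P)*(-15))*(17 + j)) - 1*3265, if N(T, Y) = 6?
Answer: -70034251/21450 ≈ -3265.0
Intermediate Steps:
P = 1
B(h) = -8 + h² + 6*h (B(h) = -3 + ((h² + 6*h) - 5) = -3 + (-5 + h² + 6*h) = -8 + h² + 6*h)
1/(((B(6) + P)*(-15))*(17 + j)) - 1*3265 = 1/((((-8 + 6² + 6*6) + 1)*(-15))*(17 + 5)) - 1*3265 = 1/((((-8 + 36 + 36) + 1)*(-15))*22) - 3265 = 1/(((64 + 1)*(-15))*22) - 3265 = 1/((65*(-15))*22) - 3265 = 1/(-975*22) - 3265 = 1/(-21450) - 3265 = -1/21450 - 3265 = -70034251/21450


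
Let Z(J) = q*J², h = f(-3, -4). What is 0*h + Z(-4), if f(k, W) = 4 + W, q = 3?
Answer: 48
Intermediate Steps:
h = 0 (h = 4 - 4 = 0)
Z(J) = 3*J²
0*h + Z(-4) = 0*0 + 3*(-4)² = 0 + 3*16 = 0 + 48 = 48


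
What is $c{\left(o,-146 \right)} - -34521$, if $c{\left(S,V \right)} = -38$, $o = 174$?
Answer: $34483$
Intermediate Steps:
$c{\left(o,-146 \right)} - -34521 = -38 - -34521 = -38 + 34521 = 34483$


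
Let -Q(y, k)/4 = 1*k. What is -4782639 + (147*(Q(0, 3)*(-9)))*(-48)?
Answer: -5544687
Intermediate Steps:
Q(y, k) = -4*k
-4782639 + (147*(Q(0, 3)*(-9)))*(-48) = -4782639 + (147*(-4*3*(-9)))*(-48) = -4782639 + (147*(-12*(-9)))*(-48) = -4782639 + (147*108)*(-48) = -4782639 + 15876*(-48) = -4782639 - 762048 = -5544687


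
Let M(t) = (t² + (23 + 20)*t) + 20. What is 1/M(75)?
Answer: 1/8870 ≈ 0.00011274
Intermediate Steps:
M(t) = 20 + t² + 43*t (M(t) = (t² + 43*t) + 20 = 20 + t² + 43*t)
1/M(75) = 1/(20 + 75² + 43*75) = 1/(20 + 5625 + 3225) = 1/8870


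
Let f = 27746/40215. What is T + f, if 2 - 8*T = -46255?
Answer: 1860447223/321720 ≈ 5782.8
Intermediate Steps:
T = 46257/8 (T = 1/4 - 1/8*(-46255) = 1/4 + 46255/8 = 46257/8 ≈ 5782.1)
f = 27746/40215 (f = 27746*(1/40215) = 27746/40215 ≈ 0.68994)
T + f = 46257/8 + 27746/40215 = 1860447223/321720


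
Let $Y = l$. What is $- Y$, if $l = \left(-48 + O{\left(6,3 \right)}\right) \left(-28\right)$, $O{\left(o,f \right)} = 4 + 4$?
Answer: $-1120$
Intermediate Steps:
$O{\left(o,f \right)} = 8$
$l = 1120$ ($l = \left(-48 + 8\right) \left(-28\right) = \left(-40\right) \left(-28\right) = 1120$)
$Y = 1120$
$- Y = \left(-1\right) 1120 = -1120$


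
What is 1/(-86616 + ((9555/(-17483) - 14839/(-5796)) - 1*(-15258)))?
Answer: -101331468/7230606844087 ≈ -1.4014e-5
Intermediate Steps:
1/(-86616 + ((9555/(-17483) - 14839/(-5796)) - 1*(-15258))) = 1/(-86616 + ((9555*(-1/17483) - 14839*(-1/5796)) + 15258)) = 1/(-86616 + ((-9555/17483 + 14839/5796) + 15258)) = 1/(-86616 + (204049457/101331468 + 15258)) = 1/(-86616 + 1546319588201/101331468) = 1/(-7230606844087/101331468) = -101331468/7230606844087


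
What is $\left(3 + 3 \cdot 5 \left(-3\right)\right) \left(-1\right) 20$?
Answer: $840$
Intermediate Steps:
$\left(3 + 3 \cdot 5 \left(-3\right)\right) \left(-1\right) 20 = \left(3 + 15 \left(-3\right)\right) \left(-1\right) 20 = \left(3 - 45\right) \left(-1\right) 20 = \left(-42\right) \left(-1\right) 20 = 42 \cdot 20 = 840$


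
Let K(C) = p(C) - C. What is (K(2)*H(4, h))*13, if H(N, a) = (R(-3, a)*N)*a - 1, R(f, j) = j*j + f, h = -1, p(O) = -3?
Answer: -455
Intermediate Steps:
R(f, j) = f + j² (R(f, j) = j² + f = f + j²)
K(C) = -3 - C
H(N, a) = -1 + N*a*(-3 + a²) (H(N, a) = ((-3 + a²)*N)*a - 1 = (N*(-3 + a²))*a - 1 = N*a*(-3 + a²) - 1 = -1 + N*a*(-3 + a²))
(K(2)*H(4, h))*13 = ((-3 - 1*2)*(-1 + 4*(-1)*(-3 + (-1)²)))*13 = ((-3 - 2)*(-1 + 4*(-1)*(-3 + 1)))*13 = -5*(-1 + 4*(-1)*(-2))*13 = -5*(-1 + 8)*13 = -5*7*13 = -35*13 = -455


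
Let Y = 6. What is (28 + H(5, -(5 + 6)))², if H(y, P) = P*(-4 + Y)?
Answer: 36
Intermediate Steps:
H(y, P) = 2*P (H(y, P) = P*(-4 + 6) = P*2 = 2*P)
(28 + H(5, -(5 + 6)))² = (28 + 2*(-(5 + 6)))² = (28 + 2*(-1*11))² = (28 + 2*(-11))² = (28 - 22)² = 6² = 36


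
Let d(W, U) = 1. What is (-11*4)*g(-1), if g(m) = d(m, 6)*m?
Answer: 44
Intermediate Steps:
g(m) = m (g(m) = 1*m = m)
(-11*4)*g(-1) = -11*4*(-1) = -44*(-1) = 44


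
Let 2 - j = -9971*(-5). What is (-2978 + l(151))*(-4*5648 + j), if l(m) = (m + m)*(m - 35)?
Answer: -2322152030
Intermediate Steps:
j = -49853 (j = 2 - (-9971)*(-5) = 2 - 1*49855 = 2 - 49855 = -49853)
l(m) = 2*m*(-35 + m) (l(m) = (2*m)*(-35 + m) = 2*m*(-35 + m))
(-2978 + l(151))*(-4*5648 + j) = (-2978 + 2*151*(-35 + 151))*(-4*5648 - 49853) = (-2978 + 2*151*116)*(-22592 - 49853) = (-2978 + 35032)*(-72445) = 32054*(-72445) = -2322152030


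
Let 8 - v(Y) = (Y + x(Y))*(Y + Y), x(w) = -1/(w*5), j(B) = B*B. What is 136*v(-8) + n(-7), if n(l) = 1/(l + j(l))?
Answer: -3415771/210 ≈ -16266.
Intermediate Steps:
j(B) = B²
x(w) = -1/(5*w)
n(l) = 1/(l + l²)
v(Y) = 8 - 2*Y*(Y - 1/(5*Y)) (v(Y) = 8 - (Y - 1/(5*Y))*(Y + Y) = 8 - (Y - 1/(5*Y))*2*Y = 8 - 2*Y*(Y - 1/(5*Y)))
136*v(-8) + n(-7) = 136*(42/5 - 2*(-8)²) + 1/((-7)*(1 - 7)) = 136*(42/5 - 2*64) - ⅐/(-6) = 136*(42/5 - 128) - ⅐*(-⅙) = 136*(-598/5) + 1/42 = -81328/5 + 1/42 = -3415771/210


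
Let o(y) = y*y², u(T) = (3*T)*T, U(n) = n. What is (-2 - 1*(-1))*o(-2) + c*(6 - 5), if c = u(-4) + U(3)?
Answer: 59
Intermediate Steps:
u(T) = 3*T²
o(y) = y³
c = 51 (c = 3*(-4)² + 3 = 3*16 + 3 = 48 + 3 = 51)
(-2 - 1*(-1))*o(-2) + c*(6 - 5) = (-2 - 1*(-1))*(-2)³ + 51*(6 - 5) = (-2 + 1)*(-8) + 51*1 = -1*(-8) + 51 = 8 + 51 = 59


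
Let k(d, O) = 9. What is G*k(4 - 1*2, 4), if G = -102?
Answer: -918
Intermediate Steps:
G*k(4 - 1*2, 4) = -102*9 = -918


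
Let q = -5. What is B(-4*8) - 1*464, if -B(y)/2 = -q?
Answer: -474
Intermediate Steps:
B(y) = -10 (B(y) = -(-2)*(-5) = -2*5 = -10)
B(-4*8) - 1*464 = -10 - 1*464 = -10 - 464 = -474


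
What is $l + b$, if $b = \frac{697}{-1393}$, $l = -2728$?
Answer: $- \frac{3800801}{1393} \approx -2728.5$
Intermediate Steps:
$b = - \frac{697}{1393}$ ($b = 697 \left(- \frac{1}{1393}\right) = - \frac{697}{1393} \approx -0.50036$)
$l + b = -2728 - \frac{697}{1393} = - \frac{3800801}{1393}$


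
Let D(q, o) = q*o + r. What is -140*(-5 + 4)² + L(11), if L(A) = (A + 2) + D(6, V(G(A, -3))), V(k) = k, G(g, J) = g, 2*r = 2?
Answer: -60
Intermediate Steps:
r = 1 (r = (½)*2 = 1)
D(q, o) = 1 + o*q (D(q, o) = q*o + 1 = o*q + 1 = 1 + o*q)
L(A) = 3 + 7*A (L(A) = (A + 2) + (1 + A*6) = (2 + A) + (1 + 6*A) = 3 + 7*A)
-140*(-5 + 4)² + L(11) = -140*(-5 + 4)² + (3 + 7*11) = -140*(-1)² + (3 + 77) = -140*1 + 80 = -140 + 80 = -60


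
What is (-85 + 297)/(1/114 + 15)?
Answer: 24168/1711 ≈ 14.125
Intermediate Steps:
(-85 + 297)/(1/114 + 15) = 212/(1/114 + 15) = 212/(1711/114) = 212*(114/1711) = 24168/1711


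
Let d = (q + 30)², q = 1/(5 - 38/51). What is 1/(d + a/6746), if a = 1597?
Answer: 317662394/290468380999 ≈ 0.0010936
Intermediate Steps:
q = 51/217 (q = 1/(5 - 38*1/51) = 1/(5 - 38/51) = 1/(217/51) = 51/217 ≈ 0.23502)
d = 43046721/47089 (d = (51/217 + 30)² = (6561/217)² = 43046721/47089 ≈ 914.16)
1/(d + a/6746) = 1/(43046721/47089 + 1597/6746) = 1/(290468380999/317662394) = 317662394/290468380999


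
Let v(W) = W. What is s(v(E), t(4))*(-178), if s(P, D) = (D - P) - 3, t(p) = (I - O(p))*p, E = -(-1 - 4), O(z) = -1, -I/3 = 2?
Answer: 4984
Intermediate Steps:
I = -6 (I = -3*2 = -6)
E = 5 (E = -1*(-5) = 5)
t(p) = -5*p (t(p) = (-6 - 1*(-1))*p = (-6 + 1)*p = -5*p)
s(P, D) = -3 + D - P
s(v(E), t(4))*(-178) = (-3 - 5*4 - 1*5)*(-178) = (-3 - 20 - 5)*(-178) = -28*(-178) = 4984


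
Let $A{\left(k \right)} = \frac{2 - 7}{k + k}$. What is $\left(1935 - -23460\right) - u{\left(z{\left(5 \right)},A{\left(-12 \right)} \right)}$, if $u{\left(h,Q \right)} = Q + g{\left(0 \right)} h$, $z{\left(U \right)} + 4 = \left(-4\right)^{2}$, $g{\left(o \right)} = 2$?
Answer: $\frac{608899}{24} \approx 25371.0$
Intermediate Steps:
$A{\left(k \right)} = - \frac{5}{2 k}$
$z{\left(U \right)} = 12$ ($z{\left(U \right)} = -4 + \left(-4\right)^{2} = -4 + 16 = 12$)
$u{\left(h,Q \right)} = Q + 2 h$
$\left(1935 - -23460\right) - u{\left(z{\left(5 \right)},A{\left(-12 \right)} \right)} = \left(1935 - -23460\right) - \left(- \frac{5}{2 \left(-12\right)} + 2 \cdot 12\right) = \left(1935 + 23460\right) - \left(\left(- \frac{5}{2}\right) \left(- \frac{1}{12}\right) + 24\right) = 25395 - \left(\frac{5}{24} + 24\right) = 25395 - \frac{581}{24} = \frac{608899}{24}$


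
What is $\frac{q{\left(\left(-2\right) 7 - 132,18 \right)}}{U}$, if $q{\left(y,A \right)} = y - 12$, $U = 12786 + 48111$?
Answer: $- \frac{158}{60897} \approx -0.0025945$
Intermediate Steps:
$U = 60897$
$q{\left(y,A \right)} = -12 + y$ ($q{\left(y,A \right)} = y - 12 = -12 + y$)
$\frac{q{\left(\left(-2\right) 7 - 132,18 \right)}}{U} = \frac{-12 - 146}{60897} = \left(-12 - 146\right) \frac{1}{60897} = \left(-158\right) \frac{1}{60897} = - \frac{158}{60897}$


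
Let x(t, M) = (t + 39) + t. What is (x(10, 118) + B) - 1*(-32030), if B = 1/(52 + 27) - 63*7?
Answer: 2500193/79 ≈ 31648.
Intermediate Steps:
x(t, M) = 39 + 2*t (x(t, M) = (39 + t) + t = 39 + 2*t)
B = -34838/79 (B = 1/79 - 441 = -34838/79 ≈ -440.99)
(x(10, 118) + B) - 1*(-32030) = ((39 + 2*10) - 34838/79) - 1*(-32030) = ((39 + 20) - 34838/79) + 32030 = (59 - 34838/79) + 32030 = -30177/79 + 32030 = 2500193/79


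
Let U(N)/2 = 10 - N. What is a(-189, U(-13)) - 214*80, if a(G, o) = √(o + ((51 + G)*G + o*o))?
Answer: -17120 + 2*√7061 ≈ -16952.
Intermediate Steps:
U(N) = 20 - 2*N (U(N) = 2*(10 - N) = 20 - 2*N)
a(G, o) = √(o + o² + G*(51 + G)) (a(G, o) = √(o + (G*(51 + G) + o²)) = √(o + (o² + G*(51 + G))) = √(o + o² + G*(51 + G)))
a(-189, U(-13)) - 214*80 = √((20 - 2*(-13)) + (-189)² + (20 - 2*(-13))² + 51*(-189)) - 214*80 = √((20 + 26) + 35721 + (20 + 26)² - 9639) - 1*17120 = √(46 + 35721 + 46² - 9639) - 17120 = √(46 + 35721 + 2116 - 9639) - 17120 = √28244 - 17120 = 2*√7061 - 17120 = -17120 + 2*√7061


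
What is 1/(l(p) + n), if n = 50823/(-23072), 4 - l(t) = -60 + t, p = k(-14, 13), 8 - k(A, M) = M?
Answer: 23072/1541145 ≈ 0.014971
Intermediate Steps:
k(A, M) = 8 - M
p = -5 (p = 8 - 1*13 = 8 - 13 = -5)
l(t) = 64 - t (l(t) = 4 - (-60 + t) = 4 + (60 - t) = 64 - t)
n = -50823/23072 (n = 50823*(-1/23072) = -50823/23072 ≈ -2.2028)
1/(l(p) + n) = 1/((64 - 1*(-5)) - 50823/23072) = 1/((64 + 5) - 50823/23072) = 1/(69 - 50823/23072) = 1/(1541145/23072) = 23072/1541145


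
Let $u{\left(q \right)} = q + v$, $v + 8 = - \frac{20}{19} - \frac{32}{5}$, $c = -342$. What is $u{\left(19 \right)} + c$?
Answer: $- \frac{32153}{95} \approx -338.45$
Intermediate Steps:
$v = - \frac{1468}{95}$ ($v = -8 - \left(\frac{20}{19} + \frac{32}{5}\right) = -8 - \frac{708}{95} = - \frac{1468}{95} \approx -15.453$)
$u{\left(q \right)} = - \frac{1468}{95} + q$ ($u{\left(q \right)} = q - \frac{1468}{95} = - \frac{1468}{95} + q$)
$u{\left(19 \right)} + c = \left(- \frac{1468}{95} + 19\right) - 342 = \frac{337}{95} - 342 = - \frac{32153}{95}$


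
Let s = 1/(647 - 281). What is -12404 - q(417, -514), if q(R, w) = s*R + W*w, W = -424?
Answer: -28101619/122 ≈ -2.3034e+5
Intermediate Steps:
s = 1/366 ≈ 0.0027322
q(R, w) = -424*w + R/366 (q(R, w) = R/366 - 424*w = -424*w + R/366)
-12404 - q(417, -514) = -12404 - (-424*(-514) + (1/366)*417) = -12404 - (217936 + 139/122) = -12404 - 1*26588331/122 = -12404 - 26588331/122 = -28101619/122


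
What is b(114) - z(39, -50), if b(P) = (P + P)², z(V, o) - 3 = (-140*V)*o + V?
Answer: -221058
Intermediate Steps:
z(V, o) = 3 + V - 140*V*o (z(V, o) = 3 + ((-140*V)*o + V) = 3 + (-140*V*o + V) = 3 + (V - 140*V*o) = 3 + V - 140*V*o)
b(P) = 4*P² (b(P) = (2*P)² = 4*P²)
b(114) - z(39, -50) = 4*114² - (3 + 39 - 140*39*(-50)) = 4*12996 - (3 + 39 + 273000) = 51984 - 1*273042 = 51984 - 273042 = -221058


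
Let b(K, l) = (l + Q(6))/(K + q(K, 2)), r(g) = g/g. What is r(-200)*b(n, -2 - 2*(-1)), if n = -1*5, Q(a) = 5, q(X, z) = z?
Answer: -5/3 ≈ -1.6667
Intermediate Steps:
r(g) = 1
n = -5
b(K, l) = (5 + l)/(2 + K) (b(K, l) = (l + 5)/(K + 2) = (5 + l)/(2 + K))
r(-200)*b(n, -2 - 2*(-1)) = 1*((5 + (-2 - 2*(-1)))/(2 - 5)) = 1*((5 + (-2 + 2))/(-3)) = 1*(-(5 + 0)/3) = 1*(-⅓*5) = 1*(-5/3) = -5/3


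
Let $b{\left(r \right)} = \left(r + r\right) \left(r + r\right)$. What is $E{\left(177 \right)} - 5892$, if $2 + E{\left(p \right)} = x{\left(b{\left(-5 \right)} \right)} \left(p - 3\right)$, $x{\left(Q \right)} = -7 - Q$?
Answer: $-24512$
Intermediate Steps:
$b{\left(r \right)} = 4 r^{2}$ ($b{\left(r \right)} = 2 r 2 r = 4 r^{2}$)
$E{\left(p \right)} = 319 - 107 p$ ($E{\left(p \right)} = -2 + \left(-7 - 4 \left(-5\right)^{2}\right) \left(p - 3\right) = -2 + \left(-7 - 4 \cdot 25\right) \left(-3 + p\right) = -2 + \left(-7 - 100\right) \left(-3 + p\right) = -2 - 107 \left(-3 + p\right) = -2 - \left(-321 + 107 p\right) = 319 - 107 p$)
$E{\left(177 \right)} - 5892 = \left(319 - 18939\right) - 5892 = -18620 - 5892 = -24512$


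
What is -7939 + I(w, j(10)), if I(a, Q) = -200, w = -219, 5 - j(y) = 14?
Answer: -8139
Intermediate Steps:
j(y) = -9 (j(y) = 5 - 1*14 = 5 - 14 = -9)
-7939 + I(w, j(10)) = -7939 - 200 = -8139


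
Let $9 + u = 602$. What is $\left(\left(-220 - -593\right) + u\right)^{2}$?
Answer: $933156$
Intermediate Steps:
$u = 593$ ($u = -9 + 602 = 593$)
$\left(\left(-220 - -593\right) + u\right)^{2} = \left(\left(-220 - -593\right) + 593\right)^{2} = \left(\left(-220 + 593\right) + 593\right)^{2} = \left(373 + 593\right)^{2} = 966^{2} = 933156$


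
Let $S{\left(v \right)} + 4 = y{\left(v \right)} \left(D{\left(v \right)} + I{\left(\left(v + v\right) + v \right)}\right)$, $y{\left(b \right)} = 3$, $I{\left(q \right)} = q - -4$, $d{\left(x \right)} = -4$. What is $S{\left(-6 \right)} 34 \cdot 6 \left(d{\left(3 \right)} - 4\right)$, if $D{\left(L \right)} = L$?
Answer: $104448$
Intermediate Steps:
$I{\left(q \right)} = 4 + q$ ($I{\left(q \right)} = q + 4 = 4 + q$)
$S{\left(v \right)} = 8 + 12 v$ ($S{\left(v \right)} = -4 + 3 \left(v + \left(4 + \left(\left(v + v\right) + v\right)\right)\right) = -4 + 3 \left(v + \left(4 + \left(2 v + v\right)\right)\right) = -4 + 3 \left(v + \left(4 + 3 v\right)\right) = -4 + 3 \left(4 + 4 v\right) = -4 + \left(12 + 12 v\right) = 8 + 12 v$)
$S{\left(-6 \right)} 34 \cdot 6 \left(d{\left(3 \right)} - 4\right) = \left(8 + 12 \left(-6\right)\right) 34 \cdot 6 \left(-4 - 4\right) = \left(8 - 72\right) 34 \cdot 6 \left(-8\right) = \left(-64\right) 34 \left(-48\right) = \left(-2176\right) \left(-48\right) = 104448$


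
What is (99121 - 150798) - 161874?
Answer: -213551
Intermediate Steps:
(99121 - 150798) - 161874 = -51677 - 161874 = -213551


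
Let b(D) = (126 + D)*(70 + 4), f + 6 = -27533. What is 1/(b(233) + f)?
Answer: -1/973 ≈ -0.0010277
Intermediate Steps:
f = -27539 (f = -6 - 27533 = -27539)
b(D) = 9324 + 74*D (b(D) = (126 + D)*74 = 9324 + 74*D)
1/(b(233) + f) = 1/((9324 + 74*233) - 27539) = 1/((9324 + 17242) - 27539) = 1/(26566 - 27539) = 1/(-973) = -1/973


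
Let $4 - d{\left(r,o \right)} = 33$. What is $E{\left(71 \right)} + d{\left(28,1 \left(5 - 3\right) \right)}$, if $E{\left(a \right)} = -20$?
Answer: $-49$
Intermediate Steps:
$d{\left(r,o \right)} = -29$ ($d{\left(r,o \right)} = 4 - 33 = -29$)
$E{\left(71 \right)} + d{\left(28,1 \left(5 - 3\right) \right)} = -20 - 29 = -49$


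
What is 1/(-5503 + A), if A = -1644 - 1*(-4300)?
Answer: -1/2847 ≈ -0.00035125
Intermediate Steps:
A = 2656 (A = -1644 + 4300 = 2656)
1/(-5503 + A) = 1/(-5503 + 2656) = 1/(-2847) = -1/2847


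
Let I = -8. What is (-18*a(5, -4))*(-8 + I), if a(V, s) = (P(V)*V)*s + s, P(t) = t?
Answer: -29952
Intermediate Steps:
a(V, s) = s + s*V² (a(V, s) = (V*V)*s + s = V²*s + s = s*V² + s = s + s*V²)
(-18*a(5, -4))*(-8 + I) = (-(-72)*(1 + 5²))*(-8 - 8) = -(-72)*(1 + 25)*(-16) = -(-72)*26*(-16) = -18*(-104)*(-16) = 1872*(-16) = -29952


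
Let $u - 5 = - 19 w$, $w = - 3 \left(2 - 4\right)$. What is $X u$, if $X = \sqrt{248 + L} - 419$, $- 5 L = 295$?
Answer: $45671 - 327 \sqrt{21} \approx 44173.0$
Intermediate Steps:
$L = -59$ ($L = \left(- \frac{1}{5}\right) 295 = -59$)
$w = 6$ ($w = \left(-3\right) \left(-2\right) = 6$)
$u = -109$ ($u = 5 - 114 = -109$)
$X = -419 + 3 \sqrt{21}$ ($X = \sqrt{248 - 59} - 419 = \sqrt{189} - 419 = 3 \sqrt{21} - 419 = -419 + 3 \sqrt{21} \approx -405.25$)
$X u = \left(-419 + 3 \sqrt{21}\right) \left(-109\right) = 45671 - 327 \sqrt{21}$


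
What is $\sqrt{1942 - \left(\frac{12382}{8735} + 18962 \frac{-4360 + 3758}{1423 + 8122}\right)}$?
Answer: $\frac{2 \sqrt{8721361571716378}}{3335023} \approx 56.005$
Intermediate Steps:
$\sqrt{1942 - \left(\frac{12382}{8735} + 18962 \frac{-4360 + 3758}{1423 + 8122}\right)} = \sqrt{1942 - \left(\frac{12382}{8735} + \frac{18962}{9545 \frac{1}{-602}}\right)} = \sqrt{1942 - \left(\frac{12382}{8735} + \frac{18962}{9545 \left(- \frac{1}{602}\right)}\right)} = \sqrt{1942 - \left(\frac{12382}{8735} + \frac{18962}{- \frac{9545}{602}}\right)} = \sqrt{1942 - - \frac{3983716878}{3335023}} = \sqrt{1942 + \left(\frac{11415124}{9545} - \frac{12382}{8735}\right)} = \sqrt{1942 + \frac{3983716878}{3335023}} = \sqrt{\frac{10460331544}{3335023}} = \frac{2 \sqrt{8721361571716378}}{3335023}$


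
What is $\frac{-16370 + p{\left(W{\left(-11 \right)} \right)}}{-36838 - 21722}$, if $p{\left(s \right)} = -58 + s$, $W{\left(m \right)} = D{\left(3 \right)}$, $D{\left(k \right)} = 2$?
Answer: $\frac{8213}{29280} \approx 0.2805$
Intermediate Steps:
$W{\left(m \right)} = 2$
$\frac{-16370 + p{\left(W{\left(-11 \right)} \right)}}{-36838 - 21722} = \frac{-16370 + \left(-58 + 2\right)}{-36838 - 21722} = \frac{-16370 - 56}{-58560} = \left(-16426\right) \left(- \frac{1}{58560}\right) = \frac{8213}{29280}$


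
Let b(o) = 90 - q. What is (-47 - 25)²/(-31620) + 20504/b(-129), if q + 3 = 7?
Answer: 26995444/113305 ≈ 238.25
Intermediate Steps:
q = 4 (q = -3 + 7 = 4)
b(o) = 86 (b(o) = 90 - 1*4 = 90 - 4 = 86)
(-47 - 25)²/(-31620) + 20504/b(-129) = (-47 - 25)²/(-31620) + 20504/86 = (-72)²*(-1/31620) + 20504*(1/86) = 5184*(-1/31620) + 10252/43 = -432/2635 + 10252/43 = 26995444/113305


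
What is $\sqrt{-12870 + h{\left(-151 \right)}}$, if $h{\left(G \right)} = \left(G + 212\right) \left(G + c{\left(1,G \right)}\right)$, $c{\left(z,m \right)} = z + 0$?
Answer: $2 i \sqrt{5505} \approx 148.39 i$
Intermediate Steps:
$c{\left(z,m \right)} = z$
$h{\left(G \right)} = \left(1 + G\right) \left(212 + G\right)$ ($h{\left(G \right)} = \left(G + 212\right) \left(G + 1\right) = \left(212 + G\right) \left(1 + G\right) = \left(1 + G\right) \left(212 + G\right)$)
$\sqrt{-12870 + h{\left(-151 \right)}} = \sqrt{-12870 + \left(212 + \left(-151\right)^{2} + 213 \left(-151\right)\right)} = \sqrt{-12870 + \left(212 + 22801 - 32163\right)} = \sqrt{-12870 - 9150} = \sqrt{-22020} = 2 i \sqrt{5505}$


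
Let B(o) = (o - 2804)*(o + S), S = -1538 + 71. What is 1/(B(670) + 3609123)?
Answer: 1/5309921 ≈ 1.8833e-7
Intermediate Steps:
S = -1467
B(o) = (-2804 + o)*(-1467 + o) (B(o) = (o - 2804)*(o - 1467) = (-2804 + o)*(-1467 + o))
1/(B(670) + 3609123) = 1/((4113468 + 670**2 - 4271*670) + 3609123) = 1/((4113468 + 448900 - 2861570) + 3609123) = 1/(1700798 + 3609123) = 1/5309921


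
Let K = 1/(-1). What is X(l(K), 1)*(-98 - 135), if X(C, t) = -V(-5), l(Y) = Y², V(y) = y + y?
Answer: -2330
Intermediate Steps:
V(y) = 2*y
K = -1
X(C, t) = 10 (X(C, t) = -2*(-5) = -1*(-10) = 10)
X(l(K), 1)*(-98 - 135) = 10*(-98 - 135) = 10*(-233) = -2330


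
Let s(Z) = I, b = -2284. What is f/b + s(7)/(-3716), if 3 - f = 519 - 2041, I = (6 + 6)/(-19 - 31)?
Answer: -35414699/53045900 ≈ -0.66762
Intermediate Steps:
I = -6/25 (I = 12/(-50) = 12*(-1/50) = -6/25 ≈ -0.24000)
s(Z) = -6/25
f = 1525 (f = 3 - (519 - 2041) = 3 - 1*(-1522) = 3 + 1522 = 1525)
f/b + s(7)/(-3716) = 1525/(-2284) - 6/25/(-3716) = 1525*(-1/2284) - 6/25*(-1/3716) = -1525/2284 + 3/46450 = -35414699/53045900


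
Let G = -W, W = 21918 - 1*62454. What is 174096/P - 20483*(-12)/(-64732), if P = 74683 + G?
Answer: -327899751/143429929 ≈ -2.2861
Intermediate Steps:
W = -40536 (W = 21918 - 62454 = -40536)
G = 40536 (G = -1*(-40536) = 40536)
P = 115219 (P = 74683 + 40536 = 115219)
174096/P - 20483*(-12)/(-64732) = 174096/115219 - 20483*(-12)/(-64732) = 174096*(1/115219) + 245796*(-1/64732) = 13392/8863 - 61449/16183 = -327899751/143429929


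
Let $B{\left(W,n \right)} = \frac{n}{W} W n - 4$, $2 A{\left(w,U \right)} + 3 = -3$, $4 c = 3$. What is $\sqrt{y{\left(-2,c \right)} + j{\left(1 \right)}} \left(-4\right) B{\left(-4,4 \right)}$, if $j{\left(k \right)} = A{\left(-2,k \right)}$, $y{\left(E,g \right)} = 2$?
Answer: $- 48 i \approx - 48.0 i$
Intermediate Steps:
$c = \frac{3}{4}$ ($c = \frac{1}{4} \cdot 3 = \frac{3}{4} \approx 0.75$)
$A{\left(w,U \right)} = -3$ ($A{\left(w,U \right)} = - \frac{3}{2} + \frac{1}{2} \left(-3\right) = - \frac{3}{2} - \frac{3}{2} = -3$)
$j{\left(k \right)} = -3$
$B{\left(W,n \right)} = -4 + n^{2}$ ($B{\left(W,n \right)} = n n - 4 = n^{2} - 4 = -4 + n^{2}$)
$\sqrt{y{\left(-2,c \right)} + j{\left(1 \right)}} \left(-4\right) B{\left(-4,4 \right)} = \sqrt{2 - 3} \left(-4\right) \left(-4 + 4^{2}\right) = \sqrt{-1} \left(-4\right) \left(-4 + 16\right) = i \left(-4\right) 12 = - 4 i 12 = - 48 i$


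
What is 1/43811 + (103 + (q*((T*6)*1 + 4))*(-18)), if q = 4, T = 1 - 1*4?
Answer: 48674022/43811 ≈ 1111.0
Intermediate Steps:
T = -3 (T = 1 - 4 = -3)
1/43811 + (103 + (q*((T*6)*1 + 4))*(-18)) = 1/43811 + (103 + (4*(-3*6*1 + 4))*(-18)) = 1/43811 + (103 + (4*(-18*1 + 4))*(-18)) = 1/43811 + (103 + (4*(-18 + 4))*(-18)) = 1/43811 + (103 + (4*(-14))*(-18)) = 1/43811 + (103 - 56*(-18)) = 1/43811 + (103 + 1008) = 1/43811 + 1111 = 48674022/43811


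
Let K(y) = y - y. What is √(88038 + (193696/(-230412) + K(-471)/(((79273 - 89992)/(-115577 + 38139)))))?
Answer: √292116592237470/57603 ≈ 296.71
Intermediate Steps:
K(y) = 0
√(88038 + (193696/(-230412) + K(-471)/(((79273 - 89992)/(-115577 + 38139))))) = √(88038 + (193696/(-230412) + 0/(((79273 - 89992)/(-115577 + 38139))))) = √(88038 + (193696*(-1/230412) + 0/((-10719/(-77438))))) = √(88038 + (-48424/57603 + 0/((-10719*(-1/77438))))) = √(88038 + (-48424/57603 + 0/(10719/77438))) = √(88038 + (-48424/57603 + 0*(77438/10719))) = √(88038 + (-48424/57603 + 0)) = √(88038 - 48424/57603) = √(5071204490/57603) = √292116592237470/57603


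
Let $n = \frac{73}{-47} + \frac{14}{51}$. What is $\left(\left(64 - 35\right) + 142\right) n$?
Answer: $- \frac{174705}{799} \approx -218.65$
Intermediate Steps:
$n = - \frac{3065}{2397}$ ($n = 73 \left(- \frac{1}{47}\right) + 14 \cdot \frac{1}{51} = - \frac{73}{47} + \frac{14}{51} = - \frac{3065}{2397} \approx -1.2787$)
$\left(\left(64 - 35\right) + 142\right) n = \left(\left(64 - 35\right) + 142\right) \left(- \frac{3065}{2397}\right) = \left(29 + 142\right) \left(- \frac{3065}{2397}\right) = 171 \left(- \frac{3065}{2397}\right) = - \frac{174705}{799}$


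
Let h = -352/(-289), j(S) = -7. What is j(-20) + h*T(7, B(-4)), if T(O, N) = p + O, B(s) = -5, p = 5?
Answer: 2201/289 ≈ 7.6159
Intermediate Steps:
T(O, N) = 5 + O
h = 352/289 (h = -352*(-1/289) = 352/289 ≈ 1.2180)
j(-20) + h*T(7, B(-4)) = -7 + 352*(5 + 7)/289 = -7 + (352/289)*12 = -7 + 4224/289 = 2201/289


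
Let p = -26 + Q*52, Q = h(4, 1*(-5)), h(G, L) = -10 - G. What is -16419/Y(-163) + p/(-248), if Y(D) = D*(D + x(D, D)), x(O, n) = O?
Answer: 8998535/3294556 ≈ 2.7313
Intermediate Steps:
Q = -14 (Q = -10 - 1*4 = -10 - 4 = -14)
p = -754 (p = -26 - 14*52 = -26 - 728 = -754)
Y(D) = 2*D² (Y(D) = D*(D + D) = D*(2*D) = 2*D²)
-16419/Y(-163) + p/(-248) = -16419/(2*(-163)²) - 754/(-248) = -16419/(2*26569) - 754*(-1/248) = -16419/53138 + 377/124 = 8998535/3294556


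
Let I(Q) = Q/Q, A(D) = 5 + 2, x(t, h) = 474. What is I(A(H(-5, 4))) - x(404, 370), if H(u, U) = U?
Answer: -473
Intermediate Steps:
A(D) = 7
I(Q) = 1
I(A(H(-5, 4))) - x(404, 370) = 1 - 1*474 = 1 - 474 = -473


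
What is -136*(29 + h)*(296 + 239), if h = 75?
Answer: -7567040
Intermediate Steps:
-136*(29 + h)*(296 + 239) = -136*(29 + 75)*(296 + 239) = -14144*535 = -136*55640 = -7567040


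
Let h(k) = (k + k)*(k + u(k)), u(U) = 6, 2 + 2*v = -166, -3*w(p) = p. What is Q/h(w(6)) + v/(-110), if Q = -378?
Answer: 10731/440 ≈ 24.389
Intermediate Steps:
w(p) = -p/3
v = -84 (v = -1 + (1/2)*(-166) = -1 - 83 = -84)
h(k) = 2*k*(6 + k) (h(k) = (k + k)*(k + 6) = (2*k)*(6 + k) = 2*k*(6 + k))
Q/h(w(6)) + v/(-110) = -378*(-1/(4*(6 - 1/3*6))) - 84/(-110) = -378*(-1/(4*(6 - 2))) - 84*(-1/110) = -378/(2*(-2)*4) + 42/55 = -378/(-16) + 42/55 = -378*(-1/16) + 42/55 = 189/8 + 42/55 = 10731/440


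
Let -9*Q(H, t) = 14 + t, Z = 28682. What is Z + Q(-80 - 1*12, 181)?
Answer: 85981/3 ≈ 28660.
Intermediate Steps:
Q(H, t) = -14/9 - t/9 (Q(H, t) = -(14 + t)/9 = -14/9 - t/9)
Z + Q(-80 - 1*12, 181) = 28682 + (-14/9 - ⅑*181) = 28682 + (-14/9 - 181/9) = 28682 - 65/3 = 85981/3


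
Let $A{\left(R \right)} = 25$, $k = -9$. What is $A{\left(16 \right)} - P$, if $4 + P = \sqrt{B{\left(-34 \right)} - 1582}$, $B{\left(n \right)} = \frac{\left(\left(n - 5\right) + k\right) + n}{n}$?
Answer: $29 - \frac{i \sqrt{456501}}{17} \approx 29.0 - 39.744 i$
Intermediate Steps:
$B{\left(n \right)} = \frac{-14 + 2 n}{n}$ ($B{\left(n \right)} = \frac{\left(\left(n - 5\right) - 9\right) + n}{n} = \frac{\left(\left(-5 + n\right) - 9\right) + n}{n} = \frac{\left(-14 + n\right) + n}{n} = \frac{-14 + 2 n}{n}$)
$P = -4 + \frac{i \sqrt{456501}}{17}$ ($P = -4 + \sqrt{\left(2 - \frac{14}{-34}\right) - 1582} = -4 + \sqrt{\left(2 - - \frac{7}{17}\right) - 1582} = -4 + \sqrt{\left(2 + \frac{7}{17}\right) - 1582} = -4 + \sqrt{\frac{41}{17} - 1582} = -4 + \sqrt{- \frac{26853}{17}} = -4 + \frac{i \sqrt{456501}}{17} \approx -4.0 + 39.744 i$)
$A{\left(16 \right)} - P = 25 - \left(-4 + \frac{i \sqrt{456501}}{17}\right) = 25 + \left(4 - \frac{i \sqrt{456501}}{17}\right) = 29 - \frac{i \sqrt{456501}}{17}$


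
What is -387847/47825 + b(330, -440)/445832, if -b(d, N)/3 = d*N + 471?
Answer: -152149610429/21321915400 ≈ -7.1358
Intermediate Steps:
b(d, N) = -1413 - 3*N*d (b(d, N) = -3*(d*N + 471) = -3*(N*d + 471) = -3*(471 + N*d) = -1413 - 3*N*d)
-387847/47825 + b(330, -440)/445832 = -387847/47825 + (-1413 - 3*(-440)*330)/445832 = -387847*1/47825 + (-1413 + 435600)*(1/445832) = -387847/47825 + 434187*(1/445832) = -387847/47825 + 434187/445832 = -152149610429/21321915400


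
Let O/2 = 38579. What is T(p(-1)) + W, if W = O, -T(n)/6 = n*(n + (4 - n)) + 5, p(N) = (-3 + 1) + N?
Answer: 77200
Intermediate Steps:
p(N) = -2 + N
T(n) = -30 - 24*n (T(n) = -6*(n*(n + (4 - n)) + 5) = -6*(n*4 + 5) = -6*(4*n + 5) = -6*(5 + 4*n) = -30 - 24*n)
O = 77158 (O = 2*38579 = 77158)
W = 77158
T(p(-1)) + W = (-30 - 24*(-2 - 1)) + 77158 = (-30 - 24*(-3)) + 77158 = (-30 + 72) + 77158 = 42 + 77158 = 77200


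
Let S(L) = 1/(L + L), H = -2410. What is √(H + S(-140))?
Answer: I*√47236070/140 ≈ 49.092*I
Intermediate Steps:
S(L) = 1/(2*L)
√(H + S(-140)) = √(-2410 + (½)/(-140)) = √(-2410 + (½)*(-1/140)) = √(-2410 - 1/280) = √(-674801/280) = I*√47236070/140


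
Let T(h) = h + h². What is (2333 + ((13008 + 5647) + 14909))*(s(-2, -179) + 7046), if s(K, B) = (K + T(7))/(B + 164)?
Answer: 1264005164/5 ≈ 2.5280e+8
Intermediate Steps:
s(K, B) = (56 + K)/(164 + B) (s(K, B) = (K + 7*(1 + 7))/(B + 164) = (K + 7*8)/(164 + B) = (K + 56)/(164 + B) = (56 + K)/(164 + B))
(2333 + ((13008 + 5647) + 14909))*(s(-2, -179) + 7046) = (2333 + ((13008 + 5647) + 14909))*((56 - 2)/(164 - 179) + 7046) = (2333 + (18655 + 14909))*(54/(-15) + 7046) = (2333 + 33564)*(-1/15*54 + 7046) = 35897*(-18/5 + 7046) = 35897*(35212/5) = 1264005164/5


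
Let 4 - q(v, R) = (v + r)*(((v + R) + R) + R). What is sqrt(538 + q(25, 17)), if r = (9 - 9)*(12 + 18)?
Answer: I*sqrt(1358) ≈ 36.851*I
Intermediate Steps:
r = 0 (r = 0*30 = 0)
q(v, R) = 4 - v*(v + 3*R) (q(v, R) = 4 - (v + 0)*(((v + R) + R) + R) = 4 - v*(((R + v) + R) + R) = 4 - v*((v + 2*R) + R) = 4 - v*(v + 3*R))
sqrt(538 + q(25, 17)) = sqrt(538 + (4 - 1*25**2 - 3*17*25)) = sqrt(538 + (4 - 1*625 - 1275)) = sqrt(538 + (4 - 625 - 1275)) = sqrt(538 - 1896) = sqrt(-1358) = I*sqrt(1358)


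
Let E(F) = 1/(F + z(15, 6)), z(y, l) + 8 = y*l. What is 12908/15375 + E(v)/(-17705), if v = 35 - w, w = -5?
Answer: 5576278741/6642030750 ≈ 0.83954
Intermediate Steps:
z(y, l) = -8 + l*y (z(y, l) = -8 + y*l = -8 + l*y)
v = 40 (v = 35 - 1*(-5) = 35 + 5 = 40)
E(F) = 1/(82 + F) (E(F) = 1/(F + (-8 + 6*15)) = 1/(F + (-8 + 90)) = 1/(F + 82) = 1/(82 + F))
12908/15375 + E(v)/(-17705) = 12908/15375 + 1/((82 + 40)*(-17705)) = 12908*(1/15375) - 1/17705/122 = 12908/15375 + (1/122)*(-1/17705) = 12908/15375 - 1/2160010 = 5576278741/6642030750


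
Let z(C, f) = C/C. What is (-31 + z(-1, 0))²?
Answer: 900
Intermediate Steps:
z(C, f) = 1
(-31 + z(-1, 0))² = (-31 + 1)² = (-30)² = 900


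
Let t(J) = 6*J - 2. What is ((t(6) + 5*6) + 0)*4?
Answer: 256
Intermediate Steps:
t(J) = -2 + 6*J
((t(6) + 5*6) + 0)*4 = (((-2 + 6*6) + 5*6) + 0)*4 = (((-2 + 36) + 30) + 0)*4 = ((34 + 30) + 0)*4 = (64 + 0)*4 = 64*4 = 256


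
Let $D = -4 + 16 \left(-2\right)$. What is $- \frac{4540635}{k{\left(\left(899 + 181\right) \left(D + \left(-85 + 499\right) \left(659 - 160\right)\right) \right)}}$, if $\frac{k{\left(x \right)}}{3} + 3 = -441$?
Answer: $\frac{504515}{148} \approx 3408.9$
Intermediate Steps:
$D = -36$ ($D = -4 - 32 = -36$)
$k{\left(x \right)} = -1332$ ($k{\left(x \right)} = -9 + 3 \left(-441\right) = -9 - 1323 = -1332$)
$- \frac{4540635}{k{\left(\left(899 + 181\right) \left(D + \left(-85 + 499\right) \left(659 - 160\right)\right) \right)}} = - \frac{4540635}{-1332} = \left(-4540635\right) \left(- \frac{1}{1332}\right) = \frac{504515}{148}$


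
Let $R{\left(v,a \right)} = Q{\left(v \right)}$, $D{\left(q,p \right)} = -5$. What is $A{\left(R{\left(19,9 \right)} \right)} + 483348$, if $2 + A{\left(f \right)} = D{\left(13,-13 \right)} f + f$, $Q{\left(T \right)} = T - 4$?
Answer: $483286$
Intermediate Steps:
$Q{\left(T \right)} = -4 + T$
$R{\left(v,a \right)} = -4 + v$
$A{\left(f \right)} = -2 - 4 f$ ($A{\left(f \right)} = -2 + \left(- 5 f + f\right) = -2 - 4 f$)
$A{\left(R{\left(19,9 \right)} \right)} + 483348 = \left(-2 - 4 \left(-4 + 19\right)\right) + 483348 = \left(-2 - 60\right) + 483348 = -62 + 483348 = 483286$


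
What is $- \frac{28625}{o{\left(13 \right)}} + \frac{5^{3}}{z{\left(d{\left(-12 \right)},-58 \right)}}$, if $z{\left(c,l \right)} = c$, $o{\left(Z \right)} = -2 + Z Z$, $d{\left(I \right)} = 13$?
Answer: $- \frac{351250}{2171} \approx -161.79$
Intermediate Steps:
$o{\left(Z \right)} = -2 + Z^{2}$
$- \frac{28625}{o{\left(13 \right)}} + \frac{5^{3}}{z{\left(d{\left(-12 \right)},-58 \right)}} = - \frac{28625}{-2 + 13^{2}} + \frac{5^{3}}{13} = - \frac{28625}{-2 + 169} + 125 \cdot \frac{1}{13} = - \frac{28625}{167} + \frac{125}{13} = - \frac{351250}{2171}$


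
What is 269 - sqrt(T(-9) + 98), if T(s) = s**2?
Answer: 269 - sqrt(179) ≈ 255.62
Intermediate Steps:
269 - sqrt(T(-9) + 98) = 269 - sqrt((-9)**2 + 98) = 269 - sqrt(81 + 98) = 269 - sqrt(179)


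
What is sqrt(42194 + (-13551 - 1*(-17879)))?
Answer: sqrt(46522) ≈ 215.69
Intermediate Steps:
sqrt(42194 + (-13551 - 1*(-17879))) = sqrt(42194 + (-13551 + 17879)) = sqrt(42194 + 4328) = sqrt(46522)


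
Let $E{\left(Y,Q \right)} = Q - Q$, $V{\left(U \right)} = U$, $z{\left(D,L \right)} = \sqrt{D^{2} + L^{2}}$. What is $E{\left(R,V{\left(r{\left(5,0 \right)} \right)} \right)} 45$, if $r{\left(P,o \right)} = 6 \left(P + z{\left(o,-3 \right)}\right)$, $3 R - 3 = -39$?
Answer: $0$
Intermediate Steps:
$R = -12$ ($R = 1 + \frac{1}{3} \left(-39\right) = 1 - 13 = -12$)
$r{\left(P,o \right)} = 6 P + 6 \sqrt{9 + o^{2}}$ ($r{\left(P,o \right)} = 6 \left(P + \sqrt{o^{2} + \left(-3\right)^{2}}\right) = 6 \left(P + \sqrt{o^{2} + 9}\right) = 6 \left(P + \sqrt{9 + o^{2}}\right) = 6 P + 6 \sqrt{9 + o^{2}}$)
$E{\left(Y,Q \right)} = 0$
$E{\left(R,V{\left(r{\left(5,0 \right)} \right)} \right)} 45 = 0 \cdot 45 = 0$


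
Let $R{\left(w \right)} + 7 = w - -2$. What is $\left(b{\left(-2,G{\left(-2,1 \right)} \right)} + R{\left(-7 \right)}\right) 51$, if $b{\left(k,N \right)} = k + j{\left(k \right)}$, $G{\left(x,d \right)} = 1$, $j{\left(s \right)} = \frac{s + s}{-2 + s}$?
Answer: $-663$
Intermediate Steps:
$R{\left(w \right)} = -5 + w$ ($R{\left(w \right)} = -7 + \left(w - -2\right) = -7 + \left(w + 2\right) = -7 + \left(2 + w\right) = -5 + w$)
$j{\left(s \right)} = \frac{2 s}{-2 + s}$
$b{\left(k,N \right)} = k + \frac{2 k}{-2 + k}$
$\left(b{\left(-2,G{\left(-2,1 \right)} \right)} + R{\left(-7 \right)}\right) 51 = \left(\frac{\left(-2\right)^{2}}{-2 - 2} - 12\right) 51 = \left(\frac{4}{-4} - 12\right) 51 = \left(4 \left(- \frac{1}{4}\right) - 12\right) 51 = \left(-1 - 12\right) 51 = \left(-13\right) 51 = -663$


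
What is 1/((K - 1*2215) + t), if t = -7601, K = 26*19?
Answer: -1/9322 ≈ -0.00010727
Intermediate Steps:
K = 494
1/((K - 1*2215) + t) = 1/((494 - 1*2215) - 7601) = 1/((494 - 2215) - 7601) = 1/(-1721 - 7601) = 1/(-9322) = -1/9322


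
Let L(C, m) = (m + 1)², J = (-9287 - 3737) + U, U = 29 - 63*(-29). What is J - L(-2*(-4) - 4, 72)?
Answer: -16497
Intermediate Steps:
U = 1856 (U = 29 + 1827 = 1856)
J = -11168 (J = (-9287 - 3737) + 1856 = -13024 + 1856 = -11168)
L(C, m) = (1 + m)²
J - L(-2*(-4) - 4, 72) = -11168 - (1 + 72)² = -11168 - 1*73² = -11168 - 1*5329 = -11168 - 5329 = -16497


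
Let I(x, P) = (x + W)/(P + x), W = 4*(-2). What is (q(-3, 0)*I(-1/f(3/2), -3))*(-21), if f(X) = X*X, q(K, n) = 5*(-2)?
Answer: 15960/31 ≈ 514.84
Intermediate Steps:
q(K, n) = -10
W = -8
f(X) = X**2
I(x, P) = (-8 + x)/(P + x) (I(x, P) = (x - 8)/(P + x) = (-8 + x)/(P + x))
(q(-3, 0)*I(-1/f(3/2), -3))*(-21) = -10*(-8 - 1/((3/2)**2))/(-3 - 1/((3/2)**2))*(-21) = -10*(-8 - 1/9/4)/(-3 - 1/9/4)*(-21) = -10*(-8 - 1*4/9)/(-3 - 1*4/9)*(-21) = -10*(-8 - 4/9)/(-3 - 4/9)*(-21) = -10*(-76)/((-31/9)*9)*(-21) = -(-90)*(-76)/(31*9)*(-21) = -10*76/31*(-21) = -760/31*(-21) = 15960/31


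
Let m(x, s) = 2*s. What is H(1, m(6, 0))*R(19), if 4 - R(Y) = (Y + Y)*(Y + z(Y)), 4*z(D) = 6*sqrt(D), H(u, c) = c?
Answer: 0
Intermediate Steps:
z(D) = 3*sqrt(D)/2 (z(D) = (6*sqrt(D))/4 = 3*sqrt(D)/2)
R(Y) = 4 - 2*Y*(Y + 3*sqrt(Y)/2) (R(Y) = 4 - (Y + Y)*(Y + 3*sqrt(Y)/2) = 4 - 2*Y*(Y + 3*sqrt(Y)/2))
H(1, m(6, 0))*R(19) = (2*0)*(4 - 57*sqrt(19) - 2*19**2) = 0*(4 - 57*sqrt(19) - 2*361) = 0*(4 - 57*sqrt(19) - 722) = 0*(-718 - 57*sqrt(19)) = 0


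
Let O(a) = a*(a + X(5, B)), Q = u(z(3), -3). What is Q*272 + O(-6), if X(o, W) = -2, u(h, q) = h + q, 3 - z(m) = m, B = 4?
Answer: -768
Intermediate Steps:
z(m) = 3 - m
Q = -3 (Q = (3 - 1*3) - 3 = (3 - 3) - 3 = 0 - 3 = -3)
O(a) = a*(-2 + a) (O(a) = a*(a - 2) = a*(-2 + a))
Q*272 + O(-6) = -3*272 - 6*(-2 - 6) = -816 - 6*(-8) = -816 + 48 = -768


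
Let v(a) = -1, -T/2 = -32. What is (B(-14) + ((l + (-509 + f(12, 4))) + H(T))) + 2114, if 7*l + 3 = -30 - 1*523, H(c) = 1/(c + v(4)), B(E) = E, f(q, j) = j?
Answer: 95482/63 ≈ 1515.6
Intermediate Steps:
T = 64 (T = -2*(-32) = 64)
H(c) = 1/(-1 + c) (H(c) = 1/(c - 1) = 1/(-1 + c))
l = -556/7 (l = -3/7 + (-30 - 1*523)/7 = -3/7 + (-30 - 523)/7 = -3/7 + (⅐)*(-553) = -3/7 - 79 = -556/7 ≈ -79.429)
(B(-14) + ((l + (-509 + f(12, 4))) + H(T))) + 2114 = (-14 + ((-556/7 + (-509 + 4)) + 1/(-1 + 64))) + 2114 = (-14 + ((-556/7 - 505) + 1/63)) + 2114 = (-14 + (-4091/7 + 1/63)) + 2114 = (-14 - 36818/63) + 2114 = -37700/63 + 2114 = 95482/63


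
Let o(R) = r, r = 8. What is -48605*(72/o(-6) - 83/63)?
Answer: -23524820/63 ≈ -3.7341e+5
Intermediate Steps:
o(R) = 8
-48605*(72/o(-6) - 83/63) = -48605*(72/8 - 83/63) = -48605*(72*(⅛) - 83*1/63) = -48605*(9 - 83/63) = -48605*484/63 = -23524820/63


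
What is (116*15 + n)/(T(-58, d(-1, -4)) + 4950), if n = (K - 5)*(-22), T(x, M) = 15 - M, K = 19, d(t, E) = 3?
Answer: 716/2481 ≈ 0.28859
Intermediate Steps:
n = -308 (n = (19 - 5)*(-22) = 14*(-22) = -308)
(116*15 + n)/(T(-58, d(-1, -4)) + 4950) = (116*15 - 308)/((15 - 1*3) + 4950) = (1740 - 308)/((15 - 3) + 4950) = 1432/(12 + 4950) = 1432/4962 = 1432*(1/4962) = 716/2481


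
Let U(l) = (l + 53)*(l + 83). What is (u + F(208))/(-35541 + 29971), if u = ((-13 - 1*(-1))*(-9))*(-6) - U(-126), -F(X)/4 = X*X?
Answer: 176843/5570 ≈ 31.749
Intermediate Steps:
F(X) = -4*X² (F(X) = -4*X*X = -4*X²)
U(l) = (53 + l)*(83 + l)
u = -3787 (u = ((-13 - 1*(-1))*(-9))*(-6) - (4399 + (-126)² + 136*(-126)) = ((-13 + 1)*(-9))*(-6) - (4399 + 15876 - 17136) = -12*(-9)*(-6) - 1*3139 = 108*(-6) - 3139 = -648 - 3139 = -3787)
(u + F(208))/(-35541 + 29971) = (-3787 - 4*208²)/(-35541 + 29971) = (-3787 - 4*43264)/(-5570) = (-3787 - 173056)*(-1/5570) = -176843*(-1/5570) = 176843/5570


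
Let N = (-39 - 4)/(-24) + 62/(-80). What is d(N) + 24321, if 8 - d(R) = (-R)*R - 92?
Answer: 87919321/3600 ≈ 24422.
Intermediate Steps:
N = 61/60 (N = -43*(-1/24) + 62*(-1/80) = 43/24 - 31/40 = 61/60 ≈ 1.0167)
d(R) = 100 + R² (d(R) = 8 - ((-R)*R - 92) = 8 - (-R² - 92) = 8 - (-92 - R²) = 8 + (92 + R²) = 100 + R²)
d(N) + 24321 = (100 + (61/60)²) + 24321 = (100 + 3721/3600) + 24321 = 363721/3600 + 24321 = 87919321/3600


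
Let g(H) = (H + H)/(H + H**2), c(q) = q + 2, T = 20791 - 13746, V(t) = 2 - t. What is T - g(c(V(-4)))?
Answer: 63403/9 ≈ 7044.8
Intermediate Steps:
T = 7045
c(q) = 2 + q
g(H) = 2*H/(H + H**2) (g(H) = (2*H)/(H + H**2) = 2*H/(H + H**2))
T - g(c(V(-4))) = 7045 - 2/(1 + (2 + (2 - 1*(-4)))) = 7045 - 2/(1 + (2 + (2 + 4))) = 7045 - 2/(1 + (2 + 6)) = 7045 - 2/(1 + 8) = 7045 - 2/9 = 63403/9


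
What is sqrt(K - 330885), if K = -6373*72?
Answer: 3*I*sqrt(87749) ≈ 888.67*I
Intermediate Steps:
K = -458856
sqrt(K - 330885) = sqrt(-458856 - 330885) = sqrt(-789741) = 3*I*sqrt(87749)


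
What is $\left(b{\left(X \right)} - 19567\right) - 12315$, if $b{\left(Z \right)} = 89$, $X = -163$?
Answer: $-31793$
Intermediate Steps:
$\left(b{\left(X \right)} - 19567\right) - 12315 = \left(89 - 19567\right) - 12315 = -19478 - 12315 = -31793$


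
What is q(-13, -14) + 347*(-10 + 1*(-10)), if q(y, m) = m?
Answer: -6954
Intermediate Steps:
q(-13, -14) + 347*(-10 + 1*(-10)) = -14 + 347*(-10 + 1*(-10)) = -14 + 347*(-10 - 10) = -14 + 347*(-20) = -14 - 6940 = -6954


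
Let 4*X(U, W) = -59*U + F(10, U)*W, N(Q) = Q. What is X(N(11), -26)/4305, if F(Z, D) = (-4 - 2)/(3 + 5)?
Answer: -1259/34440 ≈ -0.036556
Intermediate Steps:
F(Z, D) = -¾ (F(Z, D) = -6/8 = -6*⅛ = -¾)
X(U, W) = -59*U/4 - 3*W/16 (X(U, W) = (-59*U - 3*W/4)/4 = -59*U/4 - 3*W/16)
X(N(11), -26)/4305 = (-59/4*11 - 3/16*(-26))/4305 = (-649/4 + 39/8)*(1/4305) = -1259/8*1/4305 = -1259/34440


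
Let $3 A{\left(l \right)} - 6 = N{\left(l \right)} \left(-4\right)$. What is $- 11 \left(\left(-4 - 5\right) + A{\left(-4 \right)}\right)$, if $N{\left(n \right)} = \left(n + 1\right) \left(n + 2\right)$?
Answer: $165$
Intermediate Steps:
$N{\left(n \right)} = \left(1 + n\right) \left(2 + n\right)$
$A{\left(l \right)} = - \frac{2}{3} - 4 l - \frac{4 l^{2}}{3}$ ($A{\left(l \right)} = 2 + \frac{\left(2 + l^{2} + 3 l\right) \left(-4\right)}{3} = 2 + \frac{-8 - 12 l - 4 l^{2}}{3} = 2 - \left(\frac{8}{3} + 4 l + \frac{4 l^{2}}{3}\right) = - \frac{2}{3} - 4 l - \frac{4 l^{2}}{3}$)
$- 11 \left(\left(-4 - 5\right) + A{\left(-4 \right)}\right) = - 11 \left(\left(-4 - 5\right) - \left(- \frac{46}{3} + \frac{64}{3}\right)\right) = - 11 \left(\left(-4 - 5\right) - 6\right) = - 11 \left(-9 - 6\right) = \left(-11\right) \left(-15\right) = 165$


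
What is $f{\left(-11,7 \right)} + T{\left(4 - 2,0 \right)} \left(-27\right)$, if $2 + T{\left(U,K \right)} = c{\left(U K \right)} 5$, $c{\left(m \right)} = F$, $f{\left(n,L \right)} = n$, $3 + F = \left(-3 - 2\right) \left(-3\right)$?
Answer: $-1577$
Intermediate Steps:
$F = 12$ ($F = -3 + \left(-3 - 2\right) \left(-3\right) = -3 - -15 = -3 + 15 = 12$)
$c{\left(m \right)} = 12$
$T{\left(U,K \right)} = 58$ ($T{\left(U,K \right)} = -2 + 12 \cdot 5 = -2 + 60 = 58$)
$f{\left(-11,7 \right)} + T{\left(4 - 2,0 \right)} \left(-27\right) = -11 + 58 \left(-27\right) = -11 - 1566 = -1577$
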